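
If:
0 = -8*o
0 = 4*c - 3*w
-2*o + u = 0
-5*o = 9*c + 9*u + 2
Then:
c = -2/9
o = 0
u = 0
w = -8/27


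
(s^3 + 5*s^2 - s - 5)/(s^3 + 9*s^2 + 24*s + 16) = (s^2 + 4*s - 5)/(s^2 + 8*s + 16)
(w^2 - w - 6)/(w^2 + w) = (w^2 - w - 6)/(w*(w + 1))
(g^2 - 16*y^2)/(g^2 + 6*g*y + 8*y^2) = (g - 4*y)/(g + 2*y)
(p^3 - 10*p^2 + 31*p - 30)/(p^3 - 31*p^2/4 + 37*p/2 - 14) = 4*(p^2 - 8*p + 15)/(4*p^2 - 23*p + 28)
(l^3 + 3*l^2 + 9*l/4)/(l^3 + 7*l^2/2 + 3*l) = (l + 3/2)/(l + 2)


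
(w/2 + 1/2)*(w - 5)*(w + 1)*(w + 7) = w^4/2 + 2*w^3 - 15*w^2 - 34*w - 35/2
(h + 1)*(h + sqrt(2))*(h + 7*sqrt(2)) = h^3 + h^2 + 8*sqrt(2)*h^2 + 8*sqrt(2)*h + 14*h + 14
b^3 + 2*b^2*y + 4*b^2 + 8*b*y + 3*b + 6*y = (b + 1)*(b + 3)*(b + 2*y)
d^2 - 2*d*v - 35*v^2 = (d - 7*v)*(d + 5*v)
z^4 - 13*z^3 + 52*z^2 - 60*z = z*(z - 6)*(z - 5)*(z - 2)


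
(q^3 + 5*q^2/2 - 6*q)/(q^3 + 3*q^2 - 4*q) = (q - 3/2)/(q - 1)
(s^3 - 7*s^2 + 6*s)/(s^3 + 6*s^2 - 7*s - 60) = s*(s^2 - 7*s + 6)/(s^3 + 6*s^2 - 7*s - 60)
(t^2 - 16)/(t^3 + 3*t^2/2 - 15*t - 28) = 2*(t + 4)/(2*t^2 + 11*t + 14)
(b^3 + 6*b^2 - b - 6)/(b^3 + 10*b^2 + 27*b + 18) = (b - 1)/(b + 3)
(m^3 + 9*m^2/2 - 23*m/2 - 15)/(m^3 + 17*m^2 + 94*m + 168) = (2*m^2 - 3*m - 5)/(2*(m^2 + 11*m + 28))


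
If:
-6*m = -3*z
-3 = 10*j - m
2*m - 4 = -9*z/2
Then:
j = -29/110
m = 4/11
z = 8/11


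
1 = 1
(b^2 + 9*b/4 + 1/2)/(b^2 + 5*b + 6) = (b + 1/4)/(b + 3)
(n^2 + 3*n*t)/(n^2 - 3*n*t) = (n + 3*t)/(n - 3*t)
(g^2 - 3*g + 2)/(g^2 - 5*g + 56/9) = 9*(g^2 - 3*g + 2)/(9*g^2 - 45*g + 56)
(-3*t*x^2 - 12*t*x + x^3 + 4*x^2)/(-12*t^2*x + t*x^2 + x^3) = (x + 4)/(4*t + x)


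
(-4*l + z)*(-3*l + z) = 12*l^2 - 7*l*z + z^2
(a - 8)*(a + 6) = a^2 - 2*a - 48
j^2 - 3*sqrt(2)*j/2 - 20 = (j - 4*sqrt(2))*(j + 5*sqrt(2)/2)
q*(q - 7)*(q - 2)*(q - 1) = q^4 - 10*q^3 + 23*q^2 - 14*q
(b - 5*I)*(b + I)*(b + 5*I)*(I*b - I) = I*b^4 - b^3 - I*b^3 + b^2 + 25*I*b^2 - 25*b - 25*I*b + 25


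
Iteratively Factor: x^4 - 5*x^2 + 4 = (x + 1)*(x^3 - x^2 - 4*x + 4) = (x - 2)*(x + 1)*(x^2 + x - 2) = (x - 2)*(x - 1)*(x + 1)*(x + 2)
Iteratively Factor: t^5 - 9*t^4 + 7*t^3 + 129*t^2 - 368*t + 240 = (t - 4)*(t^4 - 5*t^3 - 13*t^2 + 77*t - 60) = (t - 4)*(t - 1)*(t^3 - 4*t^2 - 17*t + 60) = (t - 4)*(t - 1)*(t + 4)*(t^2 - 8*t + 15) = (t - 5)*(t - 4)*(t - 1)*(t + 4)*(t - 3)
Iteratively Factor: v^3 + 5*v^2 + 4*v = (v + 1)*(v^2 + 4*v) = v*(v + 1)*(v + 4)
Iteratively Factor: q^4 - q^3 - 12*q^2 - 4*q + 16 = (q - 4)*(q^3 + 3*q^2 - 4) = (q - 4)*(q + 2)*(q^2 + q - 2) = (q - 4)*(q - 1)*(q + 2)*(q + 2)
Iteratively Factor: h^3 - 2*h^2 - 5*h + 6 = (h - 3)*(h^2 + h - 2) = (h - 3)*(h - 1)*(h + 2)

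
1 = 1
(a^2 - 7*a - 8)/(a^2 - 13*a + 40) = (a + 1)/(a - 5)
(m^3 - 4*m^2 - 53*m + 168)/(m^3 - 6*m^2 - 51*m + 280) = (m - 3)/(m - 5)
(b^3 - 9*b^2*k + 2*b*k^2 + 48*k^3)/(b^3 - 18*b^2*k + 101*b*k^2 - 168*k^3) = (b + 2*k)/(b - 7*k)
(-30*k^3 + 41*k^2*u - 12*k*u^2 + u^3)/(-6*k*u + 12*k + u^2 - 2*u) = (5*k^2 - 6*k*u + u^2)/(u - 2)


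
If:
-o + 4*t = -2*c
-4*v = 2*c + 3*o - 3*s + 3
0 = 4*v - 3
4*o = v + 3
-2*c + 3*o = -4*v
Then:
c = 93/32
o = 15/16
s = 39/8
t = -39/32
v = 3/4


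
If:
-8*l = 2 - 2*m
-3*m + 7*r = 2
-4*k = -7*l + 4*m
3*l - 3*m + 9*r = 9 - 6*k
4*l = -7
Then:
No Solution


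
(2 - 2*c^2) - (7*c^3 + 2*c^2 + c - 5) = -7*c^3 - 4*c^2 - c + 7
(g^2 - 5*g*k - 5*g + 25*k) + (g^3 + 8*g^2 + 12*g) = g^3 + 9*g^2 - 5*g*k + 7*g + 25*k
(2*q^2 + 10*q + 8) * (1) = 2*q^2 + 10*q + 8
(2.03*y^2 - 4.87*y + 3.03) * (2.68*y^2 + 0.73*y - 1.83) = 5.4404*y^4 - 11.5697*y^3 + 0.8504*y^2 + 11.124*y - 5.5449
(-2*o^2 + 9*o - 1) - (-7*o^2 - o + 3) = 5*o^2 + 10*o - 4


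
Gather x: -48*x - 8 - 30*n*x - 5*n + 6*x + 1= -5*n + x*(-30*n - 42) - 7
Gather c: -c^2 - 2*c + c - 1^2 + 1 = -c^2 - c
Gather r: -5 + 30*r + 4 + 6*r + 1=36*r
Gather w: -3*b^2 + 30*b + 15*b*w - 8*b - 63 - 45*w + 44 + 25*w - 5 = -3*b^2 + 22*b + w*(15*b - 20) - 24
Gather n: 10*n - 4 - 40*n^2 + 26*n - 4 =-40*n^2 + 36*n - 8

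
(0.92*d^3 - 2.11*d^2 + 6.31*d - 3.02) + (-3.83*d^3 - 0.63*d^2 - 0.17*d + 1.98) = -2.91*d^3 - 2.74*d^2 + 6.14*d - 1.04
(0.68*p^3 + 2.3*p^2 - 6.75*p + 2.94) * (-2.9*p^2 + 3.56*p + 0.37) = -1.972*p^5 - 4.2492*p^4 + 28.0146*p^3 - 31.705*p^2 + 7.9689*p + 1.0878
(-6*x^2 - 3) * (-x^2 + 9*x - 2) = 6*x^4 - 54*x^3 + 15*x^2 - 27*x + 6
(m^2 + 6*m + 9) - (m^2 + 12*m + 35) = -6*m - 26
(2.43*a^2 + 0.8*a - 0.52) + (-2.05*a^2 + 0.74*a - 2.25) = 0.38*a^2 + 1.54*a - 2.77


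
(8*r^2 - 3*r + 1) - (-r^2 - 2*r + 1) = 9*r^2 - r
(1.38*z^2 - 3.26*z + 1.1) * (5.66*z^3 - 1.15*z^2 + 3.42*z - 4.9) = 7.8108*z^5 - 20.0386*z^4 + 14.6946*z^3 - 19.1762*z^2 + 19.736*z - 5.39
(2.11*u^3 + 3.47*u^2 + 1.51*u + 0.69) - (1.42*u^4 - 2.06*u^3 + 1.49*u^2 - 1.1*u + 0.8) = -1.42*u^4 + 4.17*u^3 + 1.98*u^2 + 2.61*u - 0.11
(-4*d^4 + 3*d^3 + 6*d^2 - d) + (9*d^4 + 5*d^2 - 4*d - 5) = 5*d^4 + 3*d^3 + 11*d^2 - 5*d - 5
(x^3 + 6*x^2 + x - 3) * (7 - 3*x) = -3*x^4 - 11*x^3 + 39*x^2 + 16*x - 21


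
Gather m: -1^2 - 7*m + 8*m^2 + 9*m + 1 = 8*m^2 + 2*m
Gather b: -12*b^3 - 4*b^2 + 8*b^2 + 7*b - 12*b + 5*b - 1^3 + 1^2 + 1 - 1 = -12*b^3 + 4*b^2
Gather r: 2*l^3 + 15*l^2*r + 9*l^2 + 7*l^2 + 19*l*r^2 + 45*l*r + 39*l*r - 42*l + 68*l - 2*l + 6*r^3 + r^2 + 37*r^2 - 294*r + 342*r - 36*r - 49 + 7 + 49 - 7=2*l^3 + 16*l^2 + 24*l + 6*r^3 + r^2*(19*l + 38) + r*(15*l^2 + 84*l + 12)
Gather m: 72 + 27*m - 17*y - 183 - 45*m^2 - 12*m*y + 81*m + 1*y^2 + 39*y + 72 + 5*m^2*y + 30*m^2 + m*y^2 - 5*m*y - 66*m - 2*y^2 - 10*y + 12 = m^2*(5*y - 15) + m*(y^2 - 17*y + 42) - y^2 + 12*y - 27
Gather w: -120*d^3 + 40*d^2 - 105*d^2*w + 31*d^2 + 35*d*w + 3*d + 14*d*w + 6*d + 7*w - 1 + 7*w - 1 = -120*d^3 + 71*d^2 + 9*d + w*(-105*d^2 + 49*d + 14) - 2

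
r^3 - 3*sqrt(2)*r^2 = r^2*(r - 3*sqrt(2))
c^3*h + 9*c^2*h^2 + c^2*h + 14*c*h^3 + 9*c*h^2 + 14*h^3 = (c + 2*h)*(c + 7*h)*(c*h + h)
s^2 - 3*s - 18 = (s - 6)*(s + 3)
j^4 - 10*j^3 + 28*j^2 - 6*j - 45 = (j - 5)*(j - 3)^2*(j + 1)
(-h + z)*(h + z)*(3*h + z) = -3*h^3 - h^2*z + 3*h*z^2 + z^3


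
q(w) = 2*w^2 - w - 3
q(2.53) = 7.27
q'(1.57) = 5.28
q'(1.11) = 3.44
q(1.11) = -1.65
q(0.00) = -3.00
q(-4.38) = 39.75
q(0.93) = -2.20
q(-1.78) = 5.12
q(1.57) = 0.36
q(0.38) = -3.09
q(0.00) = -3.00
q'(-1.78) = -8.12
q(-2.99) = 17.87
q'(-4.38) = -18.52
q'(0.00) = -1.00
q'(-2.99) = -12.96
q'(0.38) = 0.52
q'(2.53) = 9.12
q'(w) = 4*w - 1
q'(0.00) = -1.00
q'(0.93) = 2.72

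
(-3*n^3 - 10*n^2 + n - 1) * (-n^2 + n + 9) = 3*n^5 + 7*n^4 - 38*n^3 - 88*n^2 + 8*n - 9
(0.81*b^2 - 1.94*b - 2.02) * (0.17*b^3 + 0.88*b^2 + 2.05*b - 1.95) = 0.1377*b^5 + 0.383*b^4 - 0.3901*b^3 - 7.3341*b^2 - 0.358*b + 3.939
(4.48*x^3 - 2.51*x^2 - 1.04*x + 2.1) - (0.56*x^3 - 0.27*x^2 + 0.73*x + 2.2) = 3.92*x^3 - 2.24*x^2 - 1.77*x - 0.1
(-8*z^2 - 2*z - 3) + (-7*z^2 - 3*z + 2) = -15*z^2 - 5*z - 1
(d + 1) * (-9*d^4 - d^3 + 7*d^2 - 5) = -9*d^5 - 10*d^4 + 6*d^3 + 7*d^2 - 5*d - 5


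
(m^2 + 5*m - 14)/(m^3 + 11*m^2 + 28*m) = (m - 2)/(m*(m + 4))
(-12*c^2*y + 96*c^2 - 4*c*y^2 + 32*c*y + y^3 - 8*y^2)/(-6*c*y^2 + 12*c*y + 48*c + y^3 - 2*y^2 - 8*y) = (2*c*y - 16*c + y^2 - 8*y)/(y^2 - 2*y - 8)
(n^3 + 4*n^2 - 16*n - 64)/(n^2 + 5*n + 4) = (n^2 - 16)/(n + 1)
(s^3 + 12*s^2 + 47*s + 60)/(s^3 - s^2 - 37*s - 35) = (s^2 + 7*s + 12)/(s^2 - 6*s - 7)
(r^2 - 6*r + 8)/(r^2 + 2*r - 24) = (r - 2)/(r + 6)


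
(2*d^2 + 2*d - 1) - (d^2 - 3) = d^2 + 2*d + 2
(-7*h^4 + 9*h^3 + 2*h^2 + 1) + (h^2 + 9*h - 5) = -7*h^4 + 9*h^3 + 3*h^2 + 9*h - 4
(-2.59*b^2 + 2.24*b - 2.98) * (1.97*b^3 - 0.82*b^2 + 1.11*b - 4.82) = -5.1023*b^5 + 6.5366*b^4 - 10.5823*b^3 + 17.4138*b^2 - 14.1046*b + 14.3636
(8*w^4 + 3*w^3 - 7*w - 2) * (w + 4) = 8*w^5 + 35*w^4 + 12*w^3 - 7*w^2 - 30*w - 8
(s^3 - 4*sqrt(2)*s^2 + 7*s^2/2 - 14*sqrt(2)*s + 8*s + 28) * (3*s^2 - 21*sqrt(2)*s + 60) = 3*s^5 - 33*sqrt(2)*s^4 + 21*s^4/2 - 231*sqrt(2)*s^3/2 + 252*s^3 - 408*sqrt(2)*s^2 + 882*s^2 - 1428*sqrt(2)*s + 480*s + 1680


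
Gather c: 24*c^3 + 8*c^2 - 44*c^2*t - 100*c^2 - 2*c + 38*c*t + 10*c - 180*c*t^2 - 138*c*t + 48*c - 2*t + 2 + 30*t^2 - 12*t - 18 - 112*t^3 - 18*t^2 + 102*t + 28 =24*c^3 + c^2*(-44*t - 92) + c*(-180*t^2 - 100*t + 56) - 112*t^3 + 12*t^2 + 88*t + 12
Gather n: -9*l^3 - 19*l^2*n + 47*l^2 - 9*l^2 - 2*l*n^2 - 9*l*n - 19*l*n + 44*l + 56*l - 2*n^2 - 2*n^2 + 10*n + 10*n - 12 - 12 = -9*l^3 + 38*l^2 + 100*l + n^2*(-2*l - 4) + n*(-19*l^2 - 28*l + 20) - 24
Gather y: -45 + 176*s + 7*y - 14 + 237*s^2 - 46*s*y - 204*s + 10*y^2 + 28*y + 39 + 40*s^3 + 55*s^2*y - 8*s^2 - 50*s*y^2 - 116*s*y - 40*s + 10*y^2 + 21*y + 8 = 40*s^3 + 229*s^2 - 68*s + y^2*(20 - 50*s) + y*(55*s^2 - 162*s + 56) - 12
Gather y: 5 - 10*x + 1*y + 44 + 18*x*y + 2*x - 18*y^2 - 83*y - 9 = -8*x - 18*y^2 + y*(18*x - 82) + 40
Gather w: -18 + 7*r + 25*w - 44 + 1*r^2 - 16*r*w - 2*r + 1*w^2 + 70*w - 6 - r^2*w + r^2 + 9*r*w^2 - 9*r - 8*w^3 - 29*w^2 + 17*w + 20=2*r^2 - 4*r - 8*w^3 + w^2*(9*r - 28) + w*(-r^2 - 16*r + 112) - 48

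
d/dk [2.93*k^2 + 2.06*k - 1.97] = 5.86*k + 2.06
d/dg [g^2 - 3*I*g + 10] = 2*g - 3*I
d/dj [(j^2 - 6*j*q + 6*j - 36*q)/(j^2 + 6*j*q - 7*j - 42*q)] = (2*(j - 3*q + 3)*(j^2 + 6*j*q - 7*j - 42*q) - (2*j + 6*q - 7)*(j^2 - 6*j*q + 6*j - 36*q))/(j^2 + 6*j*q - 7*j - 42*q)^2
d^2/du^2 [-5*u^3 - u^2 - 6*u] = -30*u - 2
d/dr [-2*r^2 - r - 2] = -4*r - 1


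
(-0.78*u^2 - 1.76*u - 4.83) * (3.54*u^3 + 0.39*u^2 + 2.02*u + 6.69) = -2.7612*u^5 - 6.5346*u^4 - 19.3602*u^3 - 10.6571*u^2 - 21.531*u - 32.3127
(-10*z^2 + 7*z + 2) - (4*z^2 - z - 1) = -14*z^2 + 8*z + 3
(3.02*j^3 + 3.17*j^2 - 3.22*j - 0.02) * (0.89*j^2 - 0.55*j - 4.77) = 2.6878*j^5 + 1.1603*j^4 - 19.0147*j^3 - 13.3677*j^2 + 15.3704*j + 0.0954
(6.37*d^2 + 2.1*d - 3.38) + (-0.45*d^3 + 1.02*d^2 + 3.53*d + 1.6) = -0.45*d^3 + 7.39*d^2 + 5.63*d - 1.78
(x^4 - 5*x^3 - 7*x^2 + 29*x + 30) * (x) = x^5 - 5*x^4 - 7*x^3 + 29*x^2 + 30*x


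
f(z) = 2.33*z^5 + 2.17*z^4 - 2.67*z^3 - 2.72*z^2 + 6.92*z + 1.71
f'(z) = 11.65*z^4 + 8.68*z^3 - 8.01*z^2 - 5.44*z + 6.92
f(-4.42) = -2953.91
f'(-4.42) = 3571.42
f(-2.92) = -312.07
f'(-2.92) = 585.35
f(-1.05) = -5.80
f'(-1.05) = 7.91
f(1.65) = 38.31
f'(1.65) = 101.48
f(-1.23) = -7.54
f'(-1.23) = 12.01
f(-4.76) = -4384.54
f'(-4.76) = 4895.91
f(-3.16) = -480.85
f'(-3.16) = 831.88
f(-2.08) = -50.52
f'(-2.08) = 123.53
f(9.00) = 149718.78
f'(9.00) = 82072.52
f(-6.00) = -14866.77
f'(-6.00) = 12974.72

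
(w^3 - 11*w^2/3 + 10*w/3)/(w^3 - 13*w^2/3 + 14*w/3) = (3*w - 5)/(3*w - 7)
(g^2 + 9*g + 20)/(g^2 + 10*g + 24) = (g + 5)/(g + 6)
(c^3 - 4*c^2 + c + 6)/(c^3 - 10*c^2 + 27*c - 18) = (c^2 - c - 2)/(c^2 - 7*c + 6)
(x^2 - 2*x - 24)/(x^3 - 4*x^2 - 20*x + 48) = 1/(x - 2)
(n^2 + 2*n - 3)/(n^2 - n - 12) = (n - 1)/(n - 4)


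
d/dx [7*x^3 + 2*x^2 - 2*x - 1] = 21*x^2 + 4*x - 2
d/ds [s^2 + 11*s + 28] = 2*s + 11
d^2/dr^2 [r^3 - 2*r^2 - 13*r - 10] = 6*r - 4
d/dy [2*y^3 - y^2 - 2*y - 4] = 6*y^2 - 2*y - 2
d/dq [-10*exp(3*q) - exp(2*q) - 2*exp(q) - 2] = 2*(-15*exp(2*q) - exp(q) - 1)*exp(q)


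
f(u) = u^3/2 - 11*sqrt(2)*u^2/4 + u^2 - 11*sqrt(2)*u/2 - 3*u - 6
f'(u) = 3*u^2/2 - 11*sqrt(2)*u/2 + 2*u - 11*sqrt(2)/2 - 3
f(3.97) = -63.04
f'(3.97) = -10.08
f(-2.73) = -8.28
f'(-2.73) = 16.18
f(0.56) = -12.85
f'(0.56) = -13.54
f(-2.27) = -2.27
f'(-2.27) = 10.07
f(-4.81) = -76.64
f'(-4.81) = 51.72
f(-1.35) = 2.05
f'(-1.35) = -0.24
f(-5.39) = -110.14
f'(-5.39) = 63.94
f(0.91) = -17.82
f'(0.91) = -14.79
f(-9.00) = -507.51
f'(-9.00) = 162.73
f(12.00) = 312.63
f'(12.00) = 135.88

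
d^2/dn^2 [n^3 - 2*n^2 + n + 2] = 6*n - 4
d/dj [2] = 0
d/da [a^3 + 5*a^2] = a*(3*a + 10)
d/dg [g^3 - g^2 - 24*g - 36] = 3*g^2 - 2*g - 24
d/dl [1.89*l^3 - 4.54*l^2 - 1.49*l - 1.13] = 5.67*l^2 - 9.08*l - 1.49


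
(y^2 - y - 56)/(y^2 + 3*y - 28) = (y - 8)/(y - 4)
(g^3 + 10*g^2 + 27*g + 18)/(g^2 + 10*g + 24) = (g^2 + 4*g + 3)/(g + 4)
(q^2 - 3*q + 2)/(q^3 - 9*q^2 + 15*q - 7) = (q - 2)/(q^2 - 8*q + 7)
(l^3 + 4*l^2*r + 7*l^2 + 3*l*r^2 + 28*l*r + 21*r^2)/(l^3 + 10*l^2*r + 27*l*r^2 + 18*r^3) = (l + 7)/(l + 6*r)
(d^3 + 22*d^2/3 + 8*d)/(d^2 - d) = (d^2 + 22*d/3 + 8)/(d - 1)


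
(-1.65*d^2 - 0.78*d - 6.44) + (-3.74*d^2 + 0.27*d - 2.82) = -5.39*d^2 - 0.51*d - 9.26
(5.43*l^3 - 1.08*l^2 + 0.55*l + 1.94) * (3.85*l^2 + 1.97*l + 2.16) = 20.9055*l^5 + 6.5391*l^4 + 11.7187*l^3 + 6.2197*l^2 + 5.0098*l + 4.1904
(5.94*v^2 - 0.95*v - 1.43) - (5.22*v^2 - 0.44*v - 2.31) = 0.720000000000001*v^2 - 0.51*v + 0.88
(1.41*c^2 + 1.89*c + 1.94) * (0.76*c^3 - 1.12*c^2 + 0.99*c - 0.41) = 1.0716*c^5 - 0.1428*c^4 + 0.7535*c^3 - 0.8798*c^2 + 1.1457*c - 0.7954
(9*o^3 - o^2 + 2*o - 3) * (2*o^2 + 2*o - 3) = 18*o^5 + 16*o^4 - 25*o^3 + o^2 - 12*o + 9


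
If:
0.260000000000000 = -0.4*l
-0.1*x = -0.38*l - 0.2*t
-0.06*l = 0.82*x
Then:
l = -0.65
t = 1.26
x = 0.05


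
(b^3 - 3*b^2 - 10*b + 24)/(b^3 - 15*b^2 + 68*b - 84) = (b^2 - b - 12)/(b^2 - 13*b + 42)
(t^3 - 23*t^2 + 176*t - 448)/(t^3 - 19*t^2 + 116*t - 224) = (t - 8)/(t - 4)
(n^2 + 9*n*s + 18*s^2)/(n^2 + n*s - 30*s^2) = (-n - 3*s)/(-n + 5*s)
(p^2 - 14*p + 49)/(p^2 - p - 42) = (p - 7)/(p + 6)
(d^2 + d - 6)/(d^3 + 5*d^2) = (d^2 + d - 6)/(d^2*(d + 5))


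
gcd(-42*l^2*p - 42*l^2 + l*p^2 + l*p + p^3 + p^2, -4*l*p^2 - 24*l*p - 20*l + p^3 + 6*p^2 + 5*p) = p + 1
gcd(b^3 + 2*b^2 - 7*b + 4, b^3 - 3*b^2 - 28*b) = b + 4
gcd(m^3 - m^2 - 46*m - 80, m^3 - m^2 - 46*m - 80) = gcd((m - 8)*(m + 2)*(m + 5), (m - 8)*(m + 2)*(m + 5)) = m^3 - m^2 - 46*m - 80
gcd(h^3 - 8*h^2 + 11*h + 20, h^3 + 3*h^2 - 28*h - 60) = h - 5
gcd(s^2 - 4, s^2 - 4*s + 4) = s - 2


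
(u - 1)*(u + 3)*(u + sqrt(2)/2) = u^3 + sqrt(2)*u^2/2 + 2*u^2 - 3*u + sqrt(2)*u - 3*sqrt(2)/2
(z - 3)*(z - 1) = z^2 - 4*z + 3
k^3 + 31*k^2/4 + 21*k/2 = k*(k + 7/4)*(k + 6)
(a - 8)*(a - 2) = a^2 - 10*a + 16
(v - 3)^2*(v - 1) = v^3 - 7*v^2 + 15*v - 9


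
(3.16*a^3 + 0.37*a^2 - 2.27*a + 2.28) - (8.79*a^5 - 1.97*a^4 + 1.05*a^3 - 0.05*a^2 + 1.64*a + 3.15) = -8.79*a^5 + 1.97*a^4 + 2.11*a^3 + 0.42*a^2 - 3.91*a - 0.87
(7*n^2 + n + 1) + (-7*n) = 7*n^2 - 6*n + 1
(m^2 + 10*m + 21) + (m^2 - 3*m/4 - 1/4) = 2*m^2 + 37*m/4 + 83/4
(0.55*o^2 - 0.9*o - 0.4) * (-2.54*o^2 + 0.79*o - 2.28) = -1.397*o^4 + 2.7205*o^3 - 0.949*o^2 + 1.736*o + 0.912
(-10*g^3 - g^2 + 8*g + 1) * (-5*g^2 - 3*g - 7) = 50*g^5 + 35*g^4 + 33*g^3 - 22*g^2 - 59*g - 7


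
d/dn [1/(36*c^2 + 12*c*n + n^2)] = 2*(-6*c - n)/(36*c^2 + 12*c*n + n^2)^2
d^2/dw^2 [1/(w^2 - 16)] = 2*(3*w^2 + 16)/(w^2 - 16)^3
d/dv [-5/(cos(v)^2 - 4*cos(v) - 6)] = 10*(2 - cos(v))*sin(v)/(sin(v)^2 + 4*cos(v) + 5)^2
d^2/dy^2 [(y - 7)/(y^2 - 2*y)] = 2*(3*y*(3 - y)*(y - 2) + 4*(y - 7)*(y - 1)^2)/(y^3*(y - 2)^3)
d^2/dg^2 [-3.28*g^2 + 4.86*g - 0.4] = -6.56000000000000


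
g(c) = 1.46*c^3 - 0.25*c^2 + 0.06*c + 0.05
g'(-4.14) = 77.20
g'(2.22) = 20.54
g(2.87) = 32.68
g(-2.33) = -19.92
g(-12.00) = -2559.55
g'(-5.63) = 141.71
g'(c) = 4.38*c^2 - 0.5*c + 0.06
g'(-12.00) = 636.78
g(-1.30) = -3.66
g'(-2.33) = 25.00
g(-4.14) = -108.08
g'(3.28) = 45.54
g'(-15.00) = 993.06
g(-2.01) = -12.94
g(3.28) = 49.08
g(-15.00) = -4984.60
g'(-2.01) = 18.76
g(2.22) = 14.93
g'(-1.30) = 8.11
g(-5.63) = -268.75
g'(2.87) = 34.70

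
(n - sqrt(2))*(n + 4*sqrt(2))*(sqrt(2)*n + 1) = sqrt(2)*n^3 + 7*n^2 - 5*sqrt(2)*n - 8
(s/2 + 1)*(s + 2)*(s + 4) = s^3/2 + 4*s^2 + 10*s + 8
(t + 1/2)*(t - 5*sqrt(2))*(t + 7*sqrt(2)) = t^3 + t^2/2 + 2*sqrt(2)*t^2 - 70*t + sqrt(2)*t - 35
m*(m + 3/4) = m^2 + 3*m/4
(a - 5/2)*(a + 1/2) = a^2 - 2*a - 5/4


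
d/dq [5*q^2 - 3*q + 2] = 10*q - 3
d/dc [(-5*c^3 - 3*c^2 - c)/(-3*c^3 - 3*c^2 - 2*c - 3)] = (6*c^4 + 14*c^3 + 48*c^2 + 18*c + 3)/(9*c^6 + 18*c^5 + 21*c^4 + 30*c^3 + 22*c^2 + 12*c + 9)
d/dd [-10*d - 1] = -10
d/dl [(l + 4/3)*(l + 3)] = 2*l + 13/3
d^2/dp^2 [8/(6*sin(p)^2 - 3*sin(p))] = 8*(-16*sin(p) + 6 + 23/sin(p) - 12/sin(p)^2 + 2/sin(p)^3)/(3*(2*sin(p) - 1)^3)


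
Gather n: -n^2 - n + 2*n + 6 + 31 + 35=-n^2 + n + 72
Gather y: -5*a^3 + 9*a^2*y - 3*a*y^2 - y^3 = -5*a^3 + 9*a^2*y - 3*a*y^2 - y^3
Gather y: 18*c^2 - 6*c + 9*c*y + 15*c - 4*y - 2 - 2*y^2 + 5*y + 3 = 18*c^2 + 9*c - 2*y^2 + y*(9*c + 1) + 1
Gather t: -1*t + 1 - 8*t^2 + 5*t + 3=-8*t^2 + 4*t + 4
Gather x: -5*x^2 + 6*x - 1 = -5*x^2 + 6*x - 1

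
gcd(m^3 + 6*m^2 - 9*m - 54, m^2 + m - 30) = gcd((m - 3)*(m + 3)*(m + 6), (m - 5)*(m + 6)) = m + 6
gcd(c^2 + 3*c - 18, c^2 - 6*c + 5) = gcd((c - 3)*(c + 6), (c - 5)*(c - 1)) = 1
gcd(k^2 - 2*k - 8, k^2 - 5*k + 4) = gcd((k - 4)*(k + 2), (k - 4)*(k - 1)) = k - 4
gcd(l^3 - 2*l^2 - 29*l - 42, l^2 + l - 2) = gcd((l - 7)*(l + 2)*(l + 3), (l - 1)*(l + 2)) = l + 2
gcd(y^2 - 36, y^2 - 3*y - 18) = y - 6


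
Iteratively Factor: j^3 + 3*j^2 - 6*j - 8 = (j - 2)*(j^2 + 5*j + 4) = (j - 2)*(j + 1)*(j + 4)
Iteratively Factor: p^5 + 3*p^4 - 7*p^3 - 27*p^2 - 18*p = (p)*(p^4 + 3*p^3 - 7*p^2 - 27*p - 18) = p*(p - 3)*(p^3 + 6*p^2 + 11*p + 6) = p*(p - 3)*(p + 3)*(p^2 + 3*p + 2) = p*(p - 3)*(p + 2)*(p + 3)*(p + 1)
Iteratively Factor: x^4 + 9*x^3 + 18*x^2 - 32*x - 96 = (x + 3)*(x^3 + 6*x^2 - 32) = (x - 2)*(x + 3)*(x^2 + 8*x + 16) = (x - 2)*(x + 3)*(x + 4)*(x + 4)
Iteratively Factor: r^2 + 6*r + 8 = (r + 2)*(r + 4)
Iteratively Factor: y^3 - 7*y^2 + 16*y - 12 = (y - 2)*(y^2 - 5*y + 6) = (y - 2)^2*(y - 3)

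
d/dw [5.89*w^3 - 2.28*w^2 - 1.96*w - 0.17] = 17.67*w^2 - 4.56*w - 1.96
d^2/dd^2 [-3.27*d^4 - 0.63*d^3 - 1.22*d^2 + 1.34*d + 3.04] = -39.24*d^2 - 3.78*d - 2.44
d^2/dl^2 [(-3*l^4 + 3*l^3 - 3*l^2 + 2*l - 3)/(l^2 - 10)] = 2*(-3*l^6 + 90*l^4 + 32*l^3 - 1899*l^2 + 960*l - 330)/(l^6 - 30*l^4 + 300*l^2 - 1000)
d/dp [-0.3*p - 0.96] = -0.300000000000000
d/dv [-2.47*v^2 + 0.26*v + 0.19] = 0.26 - 4.94*v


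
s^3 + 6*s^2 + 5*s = s*(s + 1)*(s + 5)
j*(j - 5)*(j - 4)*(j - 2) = j^4 - 11*j^3 + 38*j^2 - 40*j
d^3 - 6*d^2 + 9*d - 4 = (d - 4)*(d - 1)^2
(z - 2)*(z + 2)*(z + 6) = z^3 + 6*z^2 - 4*z - 24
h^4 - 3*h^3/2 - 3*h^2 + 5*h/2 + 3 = (h - 2)*(h - 3/2)*(h + 1)^2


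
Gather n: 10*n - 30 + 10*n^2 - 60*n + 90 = 10*n^2 - 50*n + 60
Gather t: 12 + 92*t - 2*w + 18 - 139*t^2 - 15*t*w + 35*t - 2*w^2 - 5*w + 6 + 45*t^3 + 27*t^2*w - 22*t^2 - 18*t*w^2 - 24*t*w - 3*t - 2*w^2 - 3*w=45*t^3 + t^2*(27*w - 161) + t*(-18*w^2 - 39*w + 124) - 4*w^2 - 10*w + 36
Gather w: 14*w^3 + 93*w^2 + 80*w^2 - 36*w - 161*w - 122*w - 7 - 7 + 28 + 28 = 14*w^3 + 173*w^2 - 319*w + 42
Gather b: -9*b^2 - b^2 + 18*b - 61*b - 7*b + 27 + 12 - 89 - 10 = -10*b^2 - 50*b - 60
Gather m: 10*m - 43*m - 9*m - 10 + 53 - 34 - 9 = -42*m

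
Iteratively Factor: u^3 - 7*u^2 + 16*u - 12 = (u - 2)*(u^2 - 5*u + 6) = (u - 2)^2*(u - 3)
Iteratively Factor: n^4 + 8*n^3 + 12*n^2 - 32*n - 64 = (n + 4)*(n^3 + 4*n^2 - 4*n - 16) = (n - 2)*(n + 4)*(n^2 + 6*n + 8) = (n - 2)*(n + 2)*(n + 4)*(n + 4)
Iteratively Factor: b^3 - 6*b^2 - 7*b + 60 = (b + 3)*(b^2 - 9*b + 20) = (b - 4)*(b + 3)*(b - 5)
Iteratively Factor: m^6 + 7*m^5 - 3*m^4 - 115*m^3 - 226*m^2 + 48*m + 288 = (m - 4)*(m^5 + 11*m^4 + 41*m^3 + 49*m^2 - 30*m - 72) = (m - 4)*(m + 4)*(m^4 + 7*m^3 + 13*m^2 - 3*m - 18) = (m - 4)*(m + 3)*(m + 4)*(m^3 + 4*m^2 + m - 6) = (m - 4)*(m + 2)*(m + 3)*(m + 4)*(m^2 + 2*m - 3) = (m - 4)*(m + 2)*(m + 3)^2*(m + 4)*(m - 1)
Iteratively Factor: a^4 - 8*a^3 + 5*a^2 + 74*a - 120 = (a - 2)*(a^3 - 6*a^2 - 7*a + 60) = (a - 4)*(a - 2)*(a^2 - 2*a - 15) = (a - 5)*(a - 4)*(a - 2)*(a + 3)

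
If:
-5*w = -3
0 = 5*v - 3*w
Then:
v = 9/25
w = 3/5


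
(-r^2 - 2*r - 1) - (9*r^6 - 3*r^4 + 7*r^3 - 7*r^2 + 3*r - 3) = -9*r^6 + 3*r^4 - 7*r^3 + 6*r^2 - 5*r + 2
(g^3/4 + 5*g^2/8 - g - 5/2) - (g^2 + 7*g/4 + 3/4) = g^3/4 - 3*g^2/8 - 11*g/4 - 13/4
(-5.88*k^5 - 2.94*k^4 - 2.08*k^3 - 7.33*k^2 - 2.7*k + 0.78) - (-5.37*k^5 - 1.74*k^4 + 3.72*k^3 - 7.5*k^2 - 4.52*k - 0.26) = -0.51*k^5 - 1.2*k^4 - 5.8*k^3 + 0.17*k^2 + 1.82*k + 1.04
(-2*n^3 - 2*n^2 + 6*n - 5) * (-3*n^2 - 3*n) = 6*n^5 + 12*n^4 - 12*n^3 - 3*n^2 + 15*n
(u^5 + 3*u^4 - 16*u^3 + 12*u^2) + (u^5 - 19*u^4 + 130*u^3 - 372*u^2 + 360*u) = 2*u^5 - 16*u^4 + 114*u^3 - 360*u^2 + 360*u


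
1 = 1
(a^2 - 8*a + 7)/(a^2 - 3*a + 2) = (a - 7)/(a - 2)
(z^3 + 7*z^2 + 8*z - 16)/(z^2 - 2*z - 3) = (-z^3 - 7*z^2 - 8*z + 16)/(-z^2 + 2*z + 3)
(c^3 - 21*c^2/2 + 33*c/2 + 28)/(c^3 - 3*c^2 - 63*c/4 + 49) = 2*(c^2 - 7*c - 8)/(2*c^2 + c - 28)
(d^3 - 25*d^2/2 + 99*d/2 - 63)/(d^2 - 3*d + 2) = (2*d^3 - 25*d^2 + 99*d - 126)/(2*(d^2 - 3*d + 2))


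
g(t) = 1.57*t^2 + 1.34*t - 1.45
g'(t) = 3.14*t + 1.34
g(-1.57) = 0.32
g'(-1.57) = -3.59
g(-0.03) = -1.49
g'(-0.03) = 1.25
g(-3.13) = 9.74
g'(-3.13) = -8.49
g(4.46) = 35.76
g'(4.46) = 15.34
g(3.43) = 21.62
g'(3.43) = 12.11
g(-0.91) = -1.37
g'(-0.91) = -1.52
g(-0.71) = -1.61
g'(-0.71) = -0.89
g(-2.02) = 2.25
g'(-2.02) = -5.00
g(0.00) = -1.45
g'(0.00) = 1.34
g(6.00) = 63.11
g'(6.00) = 20.18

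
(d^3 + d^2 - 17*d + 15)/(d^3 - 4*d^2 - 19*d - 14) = (-d^3 - d^2 + 17*d - 15)/(-d^3 + 4*d^2 + 19*d + 14)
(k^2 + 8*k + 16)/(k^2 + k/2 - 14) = 2*(k + 4)/(2*k - 7)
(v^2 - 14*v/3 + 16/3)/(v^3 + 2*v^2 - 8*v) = (v - 8/3)/(v*(v + 4))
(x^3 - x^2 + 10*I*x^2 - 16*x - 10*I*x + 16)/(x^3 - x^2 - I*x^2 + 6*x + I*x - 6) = (x + 8*I)/(x - 3*I)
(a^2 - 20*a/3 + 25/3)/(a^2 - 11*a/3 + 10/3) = (a - 5)/(a - 2)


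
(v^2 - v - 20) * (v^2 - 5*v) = v^4 - 6*v^3 - 15*v^2 + 100*v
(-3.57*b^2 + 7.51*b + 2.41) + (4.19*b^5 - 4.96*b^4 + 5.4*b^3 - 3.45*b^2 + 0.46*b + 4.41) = 4.19*b^5 - 4.96*b^4 + 5.4*b^3 - 7.02*b^2 + 7.97*b + 6.82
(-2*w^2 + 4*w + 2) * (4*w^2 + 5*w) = -8*w^4 + 6*w^3 + 28*w^2 + 10*w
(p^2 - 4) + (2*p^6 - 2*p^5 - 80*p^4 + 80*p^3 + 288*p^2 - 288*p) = 2*p^6 - 2*p^5 - 80*p^4 + 80*p^3 + 289*p^2 - 288*p - 4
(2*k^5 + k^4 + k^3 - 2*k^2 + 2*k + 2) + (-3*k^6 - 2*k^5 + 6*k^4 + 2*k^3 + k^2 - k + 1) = -3*k^6 + 7*k^4 + 3*k^3 - k^2 + k + 3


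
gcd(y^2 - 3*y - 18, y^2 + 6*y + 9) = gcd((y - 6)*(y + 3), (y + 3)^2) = y + 3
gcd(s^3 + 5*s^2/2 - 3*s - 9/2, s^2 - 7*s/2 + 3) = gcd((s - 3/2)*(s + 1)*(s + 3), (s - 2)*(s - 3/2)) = s - 3/2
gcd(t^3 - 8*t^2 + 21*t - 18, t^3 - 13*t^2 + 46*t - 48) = t^2 - 5*t + 6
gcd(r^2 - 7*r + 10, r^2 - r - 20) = r - 5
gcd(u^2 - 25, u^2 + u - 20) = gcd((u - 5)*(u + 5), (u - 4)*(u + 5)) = u + 5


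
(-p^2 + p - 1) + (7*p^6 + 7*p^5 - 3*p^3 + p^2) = 7*p^6 + 7*p^5 - 3*p^3 + p - 1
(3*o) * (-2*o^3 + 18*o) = -6*o^4 + 54*o^2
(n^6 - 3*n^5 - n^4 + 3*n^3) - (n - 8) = n^6 - 3*n^5 - n^4 + 3*n^3 - n + 8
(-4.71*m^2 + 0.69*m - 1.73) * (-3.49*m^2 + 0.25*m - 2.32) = 16.4379*m^4 - 3.5856*m^3 + 17.1374*m^2 - 2.0333*m + 4.0136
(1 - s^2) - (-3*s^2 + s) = 2*s^2 - s + 1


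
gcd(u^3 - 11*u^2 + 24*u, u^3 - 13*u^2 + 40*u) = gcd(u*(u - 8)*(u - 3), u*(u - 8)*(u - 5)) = u^2 - 8*u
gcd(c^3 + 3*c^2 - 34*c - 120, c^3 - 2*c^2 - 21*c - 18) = c - 6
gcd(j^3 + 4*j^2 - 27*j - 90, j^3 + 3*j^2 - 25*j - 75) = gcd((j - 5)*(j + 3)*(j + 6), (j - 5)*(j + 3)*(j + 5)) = j^2 - 2*j - 15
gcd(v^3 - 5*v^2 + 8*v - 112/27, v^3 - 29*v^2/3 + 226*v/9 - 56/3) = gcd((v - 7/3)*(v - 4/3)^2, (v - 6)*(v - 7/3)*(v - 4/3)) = v^2 - 11*v/3 + 28/9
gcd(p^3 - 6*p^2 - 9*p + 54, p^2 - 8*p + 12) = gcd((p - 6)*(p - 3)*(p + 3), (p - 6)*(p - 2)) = p - 6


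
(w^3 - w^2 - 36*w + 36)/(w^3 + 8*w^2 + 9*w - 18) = (w - 6)/(w + 3)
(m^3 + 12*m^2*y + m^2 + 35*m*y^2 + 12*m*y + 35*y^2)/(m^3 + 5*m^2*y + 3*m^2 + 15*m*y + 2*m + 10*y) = (m + 7*y)/(m + 2)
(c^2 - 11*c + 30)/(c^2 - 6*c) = (c - 5)/c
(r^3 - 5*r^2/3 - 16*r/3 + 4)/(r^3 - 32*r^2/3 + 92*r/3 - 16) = (r^2 - r - 6)/(r^2 - 10*r + 24)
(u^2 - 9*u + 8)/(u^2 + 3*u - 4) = (u - 8)/(u + 4)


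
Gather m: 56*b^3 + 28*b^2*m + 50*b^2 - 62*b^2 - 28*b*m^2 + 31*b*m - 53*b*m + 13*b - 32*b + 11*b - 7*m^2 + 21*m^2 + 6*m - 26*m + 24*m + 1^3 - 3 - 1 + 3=56*b^3 - 12*b^2 - 8*b + m^2*(14 - 28*b) + m*(28*b^2 - 22*b + 4)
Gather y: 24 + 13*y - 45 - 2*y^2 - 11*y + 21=-2*y^2 + 2*y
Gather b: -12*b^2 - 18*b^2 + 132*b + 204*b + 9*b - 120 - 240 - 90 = -30*b^2 + 345*b - 450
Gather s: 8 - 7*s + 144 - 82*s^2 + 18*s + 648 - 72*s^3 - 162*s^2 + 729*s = -72*s^3 - 244*s^2 + 740*s + 800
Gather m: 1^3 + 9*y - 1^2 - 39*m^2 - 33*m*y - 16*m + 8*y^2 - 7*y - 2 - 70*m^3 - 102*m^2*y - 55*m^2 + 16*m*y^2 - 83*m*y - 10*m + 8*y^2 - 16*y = -70*m^3 + m^2*(-102*y - 94) + m*(16*y^2 - 116*y - 26) + 16*y^2 - 14*y - 2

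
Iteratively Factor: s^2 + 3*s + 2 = (s + 1)*(s + 2)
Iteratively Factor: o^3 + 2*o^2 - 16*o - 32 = (o - 4)*(o^2 + 6*o + 8) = (o - 4)*(o + 4)*(o + 2)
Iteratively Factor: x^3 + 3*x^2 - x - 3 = (x + 3)*(x^2 - 1) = (x - 1)*(x + 3)*(x + 1)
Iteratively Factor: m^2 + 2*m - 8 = (m + 4)*(m - 2)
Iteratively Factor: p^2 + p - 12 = (p + 4)*(p - 3)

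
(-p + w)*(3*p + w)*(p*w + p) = -3*p^3*w - 3*p^3 + 2*p^2*w^2 + 2*p^2*w + p*w^3 + p*w^2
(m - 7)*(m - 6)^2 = m^3 - 19*m^2 + 120*m - 252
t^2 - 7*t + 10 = (t - 5)*(t - 2)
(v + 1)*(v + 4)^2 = v^3 + 9*v^2 + 24*v + 16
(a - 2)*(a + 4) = a^2 + 2*a - 8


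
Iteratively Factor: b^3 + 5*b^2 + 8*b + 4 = (b + 1)*(b^2 + 4*b + 4) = (b + 1)*(b + 2)*(b + 2)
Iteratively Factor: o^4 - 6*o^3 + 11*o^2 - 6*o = (o - 1)*(o^3 - 5*o^2 + 6*o) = (o - 2)*(o - 1)*(o^2 - 3*o) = o*(o - 2)*(o - 1)*(o - 3)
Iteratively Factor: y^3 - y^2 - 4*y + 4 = (y - 1)*(y^2 - 4) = (y - 1)*(y + 2)*(y - 2)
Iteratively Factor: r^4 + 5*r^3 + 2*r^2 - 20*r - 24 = (r + 3)*(r^3 + 2*r^2 - 4*r - 8) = (r + 2)*(r + 3)*(r^2 - 4) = (r - 2)*(r + 2)*(r + 3)*(r + 2)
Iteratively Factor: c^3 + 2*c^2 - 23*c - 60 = (c - 5)*(c^2 + 7*c + 12) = (c - 5)*(c + 3)*(c + 4)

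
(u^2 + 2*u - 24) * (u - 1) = u^3 + u^2 - 26*u + 24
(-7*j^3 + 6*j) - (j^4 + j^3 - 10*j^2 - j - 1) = -j^4 - 8*j^3 + 10*j^2 + 7*j + 1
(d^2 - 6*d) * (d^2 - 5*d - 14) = d^4 - 11*d^3 + 16*d^2 + 84*d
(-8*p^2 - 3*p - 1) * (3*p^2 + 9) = -24*p^4 - 9*p^3 - 75*p^2 - 27*p - 9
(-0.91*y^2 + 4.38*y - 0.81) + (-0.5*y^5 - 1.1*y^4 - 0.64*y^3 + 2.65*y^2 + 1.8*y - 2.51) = -0.5*y^5 - 1.1*y^4 - 0.64*y^3 + 1.74*y^2 + 6.18*y - 3.32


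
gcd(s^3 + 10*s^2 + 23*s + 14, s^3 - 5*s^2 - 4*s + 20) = s + 2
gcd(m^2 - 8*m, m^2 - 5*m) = m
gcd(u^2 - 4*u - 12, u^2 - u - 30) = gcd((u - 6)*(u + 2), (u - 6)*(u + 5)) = u - 6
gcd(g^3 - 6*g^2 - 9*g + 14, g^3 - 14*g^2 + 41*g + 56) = g - 7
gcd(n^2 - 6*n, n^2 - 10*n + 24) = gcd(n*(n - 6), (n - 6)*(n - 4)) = n - 6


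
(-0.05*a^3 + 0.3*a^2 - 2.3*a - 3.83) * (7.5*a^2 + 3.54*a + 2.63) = -0.375*a^5 + 2.073*a^4 - 16.3195*a^3 - 36.078*a^2 - 19.6072*a - 10.0729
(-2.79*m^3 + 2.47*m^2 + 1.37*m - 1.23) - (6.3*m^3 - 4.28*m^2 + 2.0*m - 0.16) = -9.09*m^3 + 6.75*m^2 - 0.63*m - 1.07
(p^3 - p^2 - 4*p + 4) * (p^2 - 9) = p^5 - p^4 - 13*p^3 + 13*p^2 + 36*p - 36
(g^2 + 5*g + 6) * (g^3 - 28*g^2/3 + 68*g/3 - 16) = g^5 - 13*g^4/3 - 18*g^3 + 124*g^2/3 + 56*g - 96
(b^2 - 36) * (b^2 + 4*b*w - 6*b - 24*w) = b^4 + 4*b^3*w - 6*b^3 - 24*b^2*w - 36*b^2 - 144*b*w + 216*b + 864*w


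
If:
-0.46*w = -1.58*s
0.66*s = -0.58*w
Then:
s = 0.00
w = 0.00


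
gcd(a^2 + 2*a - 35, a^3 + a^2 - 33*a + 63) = a + 7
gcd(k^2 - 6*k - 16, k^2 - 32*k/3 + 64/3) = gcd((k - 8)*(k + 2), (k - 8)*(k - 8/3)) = k - 8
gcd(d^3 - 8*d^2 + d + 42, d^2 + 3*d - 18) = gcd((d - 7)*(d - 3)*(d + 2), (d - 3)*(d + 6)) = d - 3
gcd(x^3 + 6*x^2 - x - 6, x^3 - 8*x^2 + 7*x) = x - 1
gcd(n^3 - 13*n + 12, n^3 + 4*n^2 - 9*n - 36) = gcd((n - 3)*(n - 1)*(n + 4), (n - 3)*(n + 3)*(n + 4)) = n^2 + n - 12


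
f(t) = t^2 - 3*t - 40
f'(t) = 2*t - 3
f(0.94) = -41.94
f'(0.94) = -1.12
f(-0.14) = -39.56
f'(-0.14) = -3.28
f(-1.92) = -30.55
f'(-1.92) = -6.84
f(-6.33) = 19.06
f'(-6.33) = -15.66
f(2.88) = -40.35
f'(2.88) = 2.76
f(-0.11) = -39.66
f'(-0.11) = -3.22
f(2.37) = -41.49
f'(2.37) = 1.74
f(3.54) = -38.09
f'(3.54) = 4.08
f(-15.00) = 230.00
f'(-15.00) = -33.00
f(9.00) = 14.00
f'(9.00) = 15.00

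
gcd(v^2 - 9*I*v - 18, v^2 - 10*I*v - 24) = v - 6*I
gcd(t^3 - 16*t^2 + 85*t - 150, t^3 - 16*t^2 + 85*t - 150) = t^3 - 16*t^2 + 85*t - 150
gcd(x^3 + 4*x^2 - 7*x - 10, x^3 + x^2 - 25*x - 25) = x^2 + 6*x + 5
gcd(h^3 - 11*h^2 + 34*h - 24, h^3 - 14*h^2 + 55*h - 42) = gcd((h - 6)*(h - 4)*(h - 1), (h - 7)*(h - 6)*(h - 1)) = h^2 - 7*h + 6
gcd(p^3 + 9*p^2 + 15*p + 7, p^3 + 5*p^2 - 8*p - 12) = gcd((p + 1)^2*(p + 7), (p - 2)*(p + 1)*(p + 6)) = p + 1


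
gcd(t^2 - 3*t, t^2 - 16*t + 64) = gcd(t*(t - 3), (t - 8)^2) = 1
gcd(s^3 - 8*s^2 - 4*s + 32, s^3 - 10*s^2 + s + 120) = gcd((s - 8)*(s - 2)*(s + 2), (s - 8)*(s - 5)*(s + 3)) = s - 8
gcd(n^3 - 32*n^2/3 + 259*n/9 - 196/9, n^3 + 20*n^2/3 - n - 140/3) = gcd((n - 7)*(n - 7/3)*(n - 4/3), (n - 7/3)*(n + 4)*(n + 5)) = n - 7/3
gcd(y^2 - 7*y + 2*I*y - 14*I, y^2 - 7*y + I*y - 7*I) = y - 7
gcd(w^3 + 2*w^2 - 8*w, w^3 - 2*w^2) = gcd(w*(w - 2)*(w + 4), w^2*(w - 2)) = w^2 - 2*w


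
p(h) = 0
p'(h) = 0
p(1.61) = 0.00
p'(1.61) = 0.00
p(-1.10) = 0.00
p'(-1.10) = 0.00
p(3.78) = 0.00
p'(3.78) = 0.00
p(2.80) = 0.00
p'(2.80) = 0.00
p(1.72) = 0.00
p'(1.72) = 0.00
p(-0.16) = 0.00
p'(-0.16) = 0.00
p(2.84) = 0.00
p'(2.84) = 0.00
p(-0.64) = 0.00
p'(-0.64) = 0.00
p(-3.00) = 0.00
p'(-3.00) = 0.00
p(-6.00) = 0.00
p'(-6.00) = 0.00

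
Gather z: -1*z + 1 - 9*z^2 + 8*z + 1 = -9*z^2 + 7*z + 2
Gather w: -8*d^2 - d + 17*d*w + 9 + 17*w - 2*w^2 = -8*d^2 - d - 2*w^2 + w*(17*d + 17) + 9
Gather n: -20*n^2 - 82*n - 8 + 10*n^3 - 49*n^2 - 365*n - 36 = 10*n^3 - 69*n^2 - 447*n - 44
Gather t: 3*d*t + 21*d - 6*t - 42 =21*d + t*(3*d - 6) - 42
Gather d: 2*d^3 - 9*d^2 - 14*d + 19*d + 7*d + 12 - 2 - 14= 2*d^3 - 9*d^2 + 12*d - 4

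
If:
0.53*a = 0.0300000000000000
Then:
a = 0.06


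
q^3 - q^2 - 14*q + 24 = (q - 3)*(q - 2)*(q + 4)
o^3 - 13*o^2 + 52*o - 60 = (o - 6)*(o - 5)*(o - 2)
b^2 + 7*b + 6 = (b + 1)*(b + 6)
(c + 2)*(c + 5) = c^2 + 7*c + 10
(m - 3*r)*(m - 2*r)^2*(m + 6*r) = m^4 - m^3*r - 26*m^2*r^2 + 84*m*r^3 - 72*r^4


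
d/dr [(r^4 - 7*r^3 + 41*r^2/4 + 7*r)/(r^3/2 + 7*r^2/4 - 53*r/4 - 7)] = (2*r^2 + 28*r - 49)/(r^2 + 14*r + 49)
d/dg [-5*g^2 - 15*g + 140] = -10*g - 15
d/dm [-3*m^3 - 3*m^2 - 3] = 3*m*(-3*m - 2)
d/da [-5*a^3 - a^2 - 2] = a*(-15*a - 2)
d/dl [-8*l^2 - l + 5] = -16*l - 1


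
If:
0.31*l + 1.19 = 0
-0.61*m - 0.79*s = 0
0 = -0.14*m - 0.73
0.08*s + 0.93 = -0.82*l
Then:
No Solution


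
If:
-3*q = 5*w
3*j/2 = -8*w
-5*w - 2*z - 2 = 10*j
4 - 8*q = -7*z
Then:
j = -32/365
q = -2/73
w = 6/365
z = -44/73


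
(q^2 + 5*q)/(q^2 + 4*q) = (q + 5)/(q + 4)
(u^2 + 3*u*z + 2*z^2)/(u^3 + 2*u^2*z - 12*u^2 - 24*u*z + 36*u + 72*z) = (u + z)/(u^2 - 12*u + 36)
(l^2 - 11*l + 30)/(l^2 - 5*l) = (l - 6)/l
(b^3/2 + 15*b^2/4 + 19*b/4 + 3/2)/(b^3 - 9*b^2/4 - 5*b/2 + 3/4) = (2*b^2 + 13*b + 6)/(4*b^2 - 13*b + 3)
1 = 1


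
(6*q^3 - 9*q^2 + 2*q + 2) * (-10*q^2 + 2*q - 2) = -60*q^5 + 102*q^4 - 50*q^3 + 2*q^2 - 4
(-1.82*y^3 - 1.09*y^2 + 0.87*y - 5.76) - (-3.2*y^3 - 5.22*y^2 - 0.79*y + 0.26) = 1.38*y^3 + 4.13*y^2 + 1.66*y - 6.02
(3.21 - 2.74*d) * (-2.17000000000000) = 5.9458*d - 6.9657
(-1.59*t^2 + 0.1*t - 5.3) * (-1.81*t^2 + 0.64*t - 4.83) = 2.8779*t^4 - 1.1986*t^3 + 17.3367*t^2 - 3.875*t + 25.599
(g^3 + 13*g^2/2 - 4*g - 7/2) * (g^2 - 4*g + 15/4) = g^5 + 5*g^4/2 - 105*g^3/4 + 295*g^2/8 - g - 105/8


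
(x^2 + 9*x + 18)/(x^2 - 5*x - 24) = (x + 6)/(x - 8)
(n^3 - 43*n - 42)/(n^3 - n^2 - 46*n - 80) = (-n^3 + 43*n + 42)/(-n^3 + n^2 + 46*n + 80)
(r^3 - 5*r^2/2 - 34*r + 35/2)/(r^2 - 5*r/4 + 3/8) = 4*(r^2 - 2*r - 35)/(4*r - 3)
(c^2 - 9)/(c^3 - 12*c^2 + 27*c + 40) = (c^2 - 9)/(c^3 - 12*c^2 + 27*c + 40)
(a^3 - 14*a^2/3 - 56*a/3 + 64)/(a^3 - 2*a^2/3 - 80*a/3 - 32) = (3*a - 8)/(3*a + 4)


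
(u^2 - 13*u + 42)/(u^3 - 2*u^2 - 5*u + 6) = (u^2 - 13*u + 42)/(u^3 - 2*u^2 - 5*u + 6)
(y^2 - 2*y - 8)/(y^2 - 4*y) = (y + 2)/y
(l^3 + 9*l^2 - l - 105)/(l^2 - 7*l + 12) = (l^2 + 12*l + 35)/(l - 4)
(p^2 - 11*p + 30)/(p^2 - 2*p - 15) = (p - 6)/(p + 3)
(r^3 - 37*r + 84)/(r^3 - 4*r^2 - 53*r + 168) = (r - 4)/(r - 8)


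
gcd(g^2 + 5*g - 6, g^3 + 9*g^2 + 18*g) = g + 6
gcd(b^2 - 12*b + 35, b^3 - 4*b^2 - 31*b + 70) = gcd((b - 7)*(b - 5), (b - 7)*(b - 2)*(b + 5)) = b - 7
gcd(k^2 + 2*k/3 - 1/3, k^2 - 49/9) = 1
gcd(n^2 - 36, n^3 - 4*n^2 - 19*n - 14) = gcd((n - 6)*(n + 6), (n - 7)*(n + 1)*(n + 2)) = 1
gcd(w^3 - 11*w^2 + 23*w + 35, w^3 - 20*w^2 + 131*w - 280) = w^2 - 12*w + 35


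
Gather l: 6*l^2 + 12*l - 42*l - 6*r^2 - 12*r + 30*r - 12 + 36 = 6*l^2 - 30*l - 6*r^2 + 18*r + 24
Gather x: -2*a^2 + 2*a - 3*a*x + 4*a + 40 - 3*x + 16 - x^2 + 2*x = -2*a^2 + 6*a - x^2 + x*(-3*a - 1) + 56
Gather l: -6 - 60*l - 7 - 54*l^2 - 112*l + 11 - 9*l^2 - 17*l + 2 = -63*l^2 - 189*l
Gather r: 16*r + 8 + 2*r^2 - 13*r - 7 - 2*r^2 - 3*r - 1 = 0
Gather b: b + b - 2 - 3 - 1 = 2*b - 6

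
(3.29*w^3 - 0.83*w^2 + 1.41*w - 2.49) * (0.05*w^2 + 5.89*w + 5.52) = 0.1645*w^5 + 19.3366*w^4 + 13.3426*w^3 + 3.5988*w^2 - 6.8829*w - 13.7448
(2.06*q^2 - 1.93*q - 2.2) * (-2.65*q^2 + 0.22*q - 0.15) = -5.459*q^4 + 5.5677*q^3 + 5.0964*q^2 - 0.1945*q + 0.33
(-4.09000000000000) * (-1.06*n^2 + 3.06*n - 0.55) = 4.3354*n^2 - 12.5154*n + 2.2495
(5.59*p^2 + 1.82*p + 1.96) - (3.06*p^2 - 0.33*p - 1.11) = 2.53*p^2 + 2.15*p + 3.07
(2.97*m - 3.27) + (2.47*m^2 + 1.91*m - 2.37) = 2.47*m^2 + 4.88*m - 5.64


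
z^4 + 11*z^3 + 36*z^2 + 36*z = z*(z + 2)*(z + 3)*(z + 6)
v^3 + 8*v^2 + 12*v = v*(v + 2)*(v + 6)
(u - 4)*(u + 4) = u^2 - 16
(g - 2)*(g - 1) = g^2 - 3*g + 2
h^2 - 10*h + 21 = (h - 7)*(h - 3)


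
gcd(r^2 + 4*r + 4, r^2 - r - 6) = r + 2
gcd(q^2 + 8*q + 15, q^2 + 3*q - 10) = q + 5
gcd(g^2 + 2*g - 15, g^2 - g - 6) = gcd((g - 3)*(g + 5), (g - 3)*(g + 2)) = g - 3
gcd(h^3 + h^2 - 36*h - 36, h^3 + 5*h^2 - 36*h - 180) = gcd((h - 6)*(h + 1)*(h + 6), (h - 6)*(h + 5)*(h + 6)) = h^2 - 36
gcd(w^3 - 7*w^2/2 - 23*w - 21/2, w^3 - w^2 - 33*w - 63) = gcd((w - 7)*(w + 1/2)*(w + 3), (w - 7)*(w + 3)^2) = w^2 - 4*w - 21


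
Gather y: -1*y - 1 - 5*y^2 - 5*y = -5*y^2 - 6*y - 1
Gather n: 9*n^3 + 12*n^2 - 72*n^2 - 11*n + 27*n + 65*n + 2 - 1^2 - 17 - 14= 9*n^3 - 60*n^2 + 81*n - 30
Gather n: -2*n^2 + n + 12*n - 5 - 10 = -2*n^2 + 13*n - 15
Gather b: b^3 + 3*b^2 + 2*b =b^3 + 3*b^2 + 2*b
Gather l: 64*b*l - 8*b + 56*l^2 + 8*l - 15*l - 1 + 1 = -8*b + 56*l^2 + l*(64*b - 7)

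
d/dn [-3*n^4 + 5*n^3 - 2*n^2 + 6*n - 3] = -12*n^3 + 15*n^2 - 4*n + 6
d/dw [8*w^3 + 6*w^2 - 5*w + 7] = 24*w^2 + 12*w - 5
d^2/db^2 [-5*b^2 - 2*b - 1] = -10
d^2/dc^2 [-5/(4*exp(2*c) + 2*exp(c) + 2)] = 5*(-2*(4*exp(c) + 1)^2*exp(c) + (8*exp(c) + 1)*(2*exp(2*c) + exp(c) + 1))*exp(c)/(2*(2*exp(2*c) + exp(c) + 1)^3)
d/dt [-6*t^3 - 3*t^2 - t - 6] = -18*t^2 - 6*t - 1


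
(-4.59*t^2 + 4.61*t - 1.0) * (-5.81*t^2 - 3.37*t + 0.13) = 26.6679*t^4 - 11.3158*t^3 - 10.3224*t^2 + 3.9693*t - 0.13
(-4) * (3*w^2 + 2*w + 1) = -12*w^2 - 8*w - 4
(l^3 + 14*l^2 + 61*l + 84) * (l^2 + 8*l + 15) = l^5 + 22*l^4 + 188*l^3 + 782*l^2 + 1587*l + 1260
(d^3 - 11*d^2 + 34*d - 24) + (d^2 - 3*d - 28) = d^3 - 10*d^2 + 31*d - 52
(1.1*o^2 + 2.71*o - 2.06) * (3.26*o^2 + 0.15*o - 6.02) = 3.586*o^4 + 8.9996*o^3 - 12.9311*o^2 - 16.6232*o + 12.4012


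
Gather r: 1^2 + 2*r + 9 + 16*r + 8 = 18*r + 18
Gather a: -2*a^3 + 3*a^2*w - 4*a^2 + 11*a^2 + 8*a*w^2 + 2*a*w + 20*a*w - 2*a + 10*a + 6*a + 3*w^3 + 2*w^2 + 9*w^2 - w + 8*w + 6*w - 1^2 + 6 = -2*a^3 + a^2*(3*w + 7) + a*(8*w^2 + 22*w + 14) + 3*w^3 + 11*w^2 + 13*w + 5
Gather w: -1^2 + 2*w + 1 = 2*w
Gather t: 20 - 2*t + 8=28 - 2*t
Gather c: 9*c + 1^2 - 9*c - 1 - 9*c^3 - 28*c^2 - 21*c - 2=-9*c^3 - 28*c^2 - 21*c - 2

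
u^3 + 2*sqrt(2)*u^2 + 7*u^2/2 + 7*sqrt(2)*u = u*(u + 7/2)*(u + 2*sqrt(2))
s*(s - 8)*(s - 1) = s^3 - 9*s^2 + 8*s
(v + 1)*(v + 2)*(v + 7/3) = v^3 + 16*v^2/3 + 9*v + 14/3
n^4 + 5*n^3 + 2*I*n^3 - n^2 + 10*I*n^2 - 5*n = n*(n + 5)*(n + I)^2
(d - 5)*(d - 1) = d^2 - 6*d + 5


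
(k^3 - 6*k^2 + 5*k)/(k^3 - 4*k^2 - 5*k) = (k - 1)/(k + 1)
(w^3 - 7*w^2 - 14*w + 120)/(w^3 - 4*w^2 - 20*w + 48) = (w - 5)/(w - 2)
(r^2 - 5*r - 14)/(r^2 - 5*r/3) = 3*(r^2 - 5*r - 14)/(r*(3*r - 5))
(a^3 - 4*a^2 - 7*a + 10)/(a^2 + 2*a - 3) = (a^2 - 3*a - 10)/(a + 3)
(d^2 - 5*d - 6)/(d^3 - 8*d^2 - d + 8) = (d - 6)/(d^2 - 9*d + 8)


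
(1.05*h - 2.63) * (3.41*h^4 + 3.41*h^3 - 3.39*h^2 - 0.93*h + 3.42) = 3.5805*h^5 - 5.3878*h^4 - 12.5278*h^3 + 7.9392*h^2 + 6.0369*h - 8.9946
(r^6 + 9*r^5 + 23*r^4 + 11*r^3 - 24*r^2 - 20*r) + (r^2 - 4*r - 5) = r^6 + 9*r^5 + 23*r^4 + 11*r^3 - 23*r^2 - 24*r - 5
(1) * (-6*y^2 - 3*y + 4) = -6*y^2 - 3*y + 4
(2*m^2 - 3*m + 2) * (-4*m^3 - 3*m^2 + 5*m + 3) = -8*m^5 + 6*m^4 + 11*m^3 - 15*m^2 + m + 6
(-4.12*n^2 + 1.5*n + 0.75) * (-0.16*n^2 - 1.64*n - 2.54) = 0.6592*n^4 + 6.5168*n^3 + 7.8848*n^2 - 5.04*n - 1.905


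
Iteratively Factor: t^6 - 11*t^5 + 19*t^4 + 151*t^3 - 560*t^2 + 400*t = (t - 1)*(t^5 - 10*t^4 + 9*t^3 + 160*t^2 - 400*t) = (t - 1)*(t + 4)*(t^4 - 14*t^3 + 65*t^2 - 100*t) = t*(t - 1)*(t + 4)*(t^3 - 14*t^2 + 65*t - 100) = t*(t - 4)*(t - 1)*(t + 4)*(t^2 - 10*t + 25) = t*(t - 5)*(t - 4)*(t - 1)*(t + 4)*(t - 5)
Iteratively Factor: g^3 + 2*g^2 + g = (g + 1)*(g^2 + g) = g*(g + 1)*(g + 1)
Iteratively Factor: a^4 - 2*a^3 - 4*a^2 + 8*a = (a)*(a^3 - 2*a^2 - 4*a + 8) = a*(a - 2)*(a^2 - 4) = a*(a - 2)^2*(a + 2)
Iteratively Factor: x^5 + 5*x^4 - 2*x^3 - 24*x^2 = (x)*(x^4 + 5*x^3 - 2*x^2 - 24*x) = x*(x + 4)*(x^3 + x^2 - 6*x) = x*(x + 3)*(x + 4)*(x^2 - 2*x) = x*(x - 2)*(x + 3)*(x + 4)*(x)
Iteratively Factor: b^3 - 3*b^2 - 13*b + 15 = (b - 5)*(b^2 + 2*b - 3) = (b - 5)*(b + 3)*(b - 1)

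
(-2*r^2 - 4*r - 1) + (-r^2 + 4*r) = -3*r^2 - 1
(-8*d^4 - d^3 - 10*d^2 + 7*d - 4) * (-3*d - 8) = 24*d^5 + 67*d^4 + 38*d^3 + 59*d^2 - 44*d + 32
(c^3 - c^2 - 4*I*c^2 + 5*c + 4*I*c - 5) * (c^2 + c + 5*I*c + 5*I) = c^5 + I*c^4 + 24*c^3 + 24*I*c^2 - 25*c - 25*I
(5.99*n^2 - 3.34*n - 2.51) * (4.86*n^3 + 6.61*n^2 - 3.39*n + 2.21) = 29.1114*n^5 + 23.3615*n^4 - 54.5821*n^3 + 7.9694*n^2 + 1.1275*n - 5.5471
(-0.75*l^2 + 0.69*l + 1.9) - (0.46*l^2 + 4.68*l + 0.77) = -1.21*l^2 - 3.99*l + 1.13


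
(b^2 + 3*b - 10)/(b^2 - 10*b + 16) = (b + 5)/(b - 8)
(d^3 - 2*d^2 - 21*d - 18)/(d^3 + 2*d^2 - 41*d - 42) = (d + 3)/(d + 7)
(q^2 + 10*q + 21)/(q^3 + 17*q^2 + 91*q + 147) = 1/(q + 7)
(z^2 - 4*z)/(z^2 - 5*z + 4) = z/(z - 1)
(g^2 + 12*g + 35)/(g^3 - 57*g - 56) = (g + 5)/(g^2 - 7*g - 8)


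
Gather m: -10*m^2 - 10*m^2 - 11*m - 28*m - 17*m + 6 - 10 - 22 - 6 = -20*m^2 - 56*m - 32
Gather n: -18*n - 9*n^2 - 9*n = -9*n^2 - 27*n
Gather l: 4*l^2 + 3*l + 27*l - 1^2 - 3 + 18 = 4*l^2 + 30*l + 14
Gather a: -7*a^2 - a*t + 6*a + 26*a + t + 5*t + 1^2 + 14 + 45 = -7*a^2 + a*(32 - t) + 6*t + 60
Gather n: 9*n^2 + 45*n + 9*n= 9*n^2 + 54*n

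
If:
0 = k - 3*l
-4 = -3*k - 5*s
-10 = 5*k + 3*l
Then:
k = -5/3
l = -5/9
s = 9/5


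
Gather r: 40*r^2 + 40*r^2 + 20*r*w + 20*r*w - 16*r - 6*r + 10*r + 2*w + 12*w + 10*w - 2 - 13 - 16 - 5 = 80*r^2 + r*(40*w - 12) + 24*w - 36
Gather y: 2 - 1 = 1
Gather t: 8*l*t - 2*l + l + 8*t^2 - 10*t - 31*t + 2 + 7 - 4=-l + 8*t^2 + t*(8*l - 41) + 5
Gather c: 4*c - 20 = 4*c - 20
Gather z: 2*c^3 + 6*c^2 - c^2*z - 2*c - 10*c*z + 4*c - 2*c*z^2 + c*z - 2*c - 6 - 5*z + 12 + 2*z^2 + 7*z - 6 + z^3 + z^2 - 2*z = 2*c^3 + 6*c^2 + z^3 + z^2*(3 - 2*c) + z*(-c^2 - 9*c)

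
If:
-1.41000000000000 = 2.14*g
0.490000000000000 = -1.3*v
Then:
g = -0.66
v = -0.38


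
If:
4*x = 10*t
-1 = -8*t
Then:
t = 1/8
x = 5/16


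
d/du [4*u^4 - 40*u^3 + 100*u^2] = 8*u*(2*u^2 - 15*u + 25)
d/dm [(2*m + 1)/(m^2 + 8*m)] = 2*(-m^2 - m - 4)/(m^2*(m^2 + 16*m + 64))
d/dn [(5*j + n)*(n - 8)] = 5*j + 2*n - 8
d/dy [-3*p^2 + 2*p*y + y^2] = 2*p + 2*y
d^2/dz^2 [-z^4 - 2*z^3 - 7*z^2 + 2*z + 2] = -12*z^2 - 12*z - 14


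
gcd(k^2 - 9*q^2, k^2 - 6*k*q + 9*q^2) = -k + 3*q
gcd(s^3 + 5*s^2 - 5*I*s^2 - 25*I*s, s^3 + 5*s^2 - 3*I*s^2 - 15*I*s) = s^2 + 5*s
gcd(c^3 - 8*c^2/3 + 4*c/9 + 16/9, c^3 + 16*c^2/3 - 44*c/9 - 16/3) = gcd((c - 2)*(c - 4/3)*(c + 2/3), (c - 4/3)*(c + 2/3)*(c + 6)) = c^2 - 2*c/3 - 8/9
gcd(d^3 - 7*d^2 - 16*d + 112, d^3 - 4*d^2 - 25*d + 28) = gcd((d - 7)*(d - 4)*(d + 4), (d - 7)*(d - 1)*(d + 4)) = d^2 - 3*d - 28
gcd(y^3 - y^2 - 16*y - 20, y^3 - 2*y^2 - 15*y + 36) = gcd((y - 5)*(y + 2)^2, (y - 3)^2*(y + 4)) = 1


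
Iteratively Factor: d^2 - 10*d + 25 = (d - 5)*(d - 5)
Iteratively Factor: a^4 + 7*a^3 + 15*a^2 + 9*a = (a + 3)*(a^3 + 4*a^2 + 3*a) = a*(a + 3)*(a^2 + 4*a + 3) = a*(a + 1)*(a + 3)*(a + 3)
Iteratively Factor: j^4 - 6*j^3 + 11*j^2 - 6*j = (j - 2)*(j^3 - 4*j^2 + 3*j) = (j - 2)*(j - 1)*(j^2 - 3*j) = (j - 3)*(j - 2)*(j - 1)*(j)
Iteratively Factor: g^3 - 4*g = (g - 2)*(g^2 + 2*g) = (g - 2)*(g + 2)*(g)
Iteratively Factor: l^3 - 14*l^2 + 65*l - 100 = (l - 4)*(l^2 - 10*l + 25) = (l - 5)*(l - 4)*(l - 5)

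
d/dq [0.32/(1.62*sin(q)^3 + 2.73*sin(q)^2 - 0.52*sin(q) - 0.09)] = (-1.5552*sin(q)^2 - 1.7472*sin(q) + 0.1664)*cos(q)/(1.62*sin(q)^3 + 2.73*sin(q)^2 - 0.52*sin(q) - 0.09)^2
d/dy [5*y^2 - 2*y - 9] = 10*y - 2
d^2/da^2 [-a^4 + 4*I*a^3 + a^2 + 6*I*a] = -12*a^2 + 24*I*a + 2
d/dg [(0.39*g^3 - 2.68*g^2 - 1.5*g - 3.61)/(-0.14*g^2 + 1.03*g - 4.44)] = (-0.0546*g^4 + 0.8034*g^3 - 8.1652*g^2 + 22.7876*g + 10.3783)/(0.0196*g^4 - 0.2884*g^3 + 2.3041*g^2 - 9.1464*g + 19.7136)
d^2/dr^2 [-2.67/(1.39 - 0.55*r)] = 1.61535/(0.55*r - 1.39)^3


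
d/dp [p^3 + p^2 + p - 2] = 3*p^2 + 2*p + 1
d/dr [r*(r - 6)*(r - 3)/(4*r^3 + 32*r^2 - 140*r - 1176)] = (17*r - 21)/(4*(r^3 + 21*r^2 + 147*r + 343))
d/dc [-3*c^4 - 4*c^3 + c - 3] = -12*c^3 - 12*c^2 + 1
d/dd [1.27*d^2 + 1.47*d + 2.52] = 2.54*d + 1.47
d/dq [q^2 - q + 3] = 2*q - 1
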